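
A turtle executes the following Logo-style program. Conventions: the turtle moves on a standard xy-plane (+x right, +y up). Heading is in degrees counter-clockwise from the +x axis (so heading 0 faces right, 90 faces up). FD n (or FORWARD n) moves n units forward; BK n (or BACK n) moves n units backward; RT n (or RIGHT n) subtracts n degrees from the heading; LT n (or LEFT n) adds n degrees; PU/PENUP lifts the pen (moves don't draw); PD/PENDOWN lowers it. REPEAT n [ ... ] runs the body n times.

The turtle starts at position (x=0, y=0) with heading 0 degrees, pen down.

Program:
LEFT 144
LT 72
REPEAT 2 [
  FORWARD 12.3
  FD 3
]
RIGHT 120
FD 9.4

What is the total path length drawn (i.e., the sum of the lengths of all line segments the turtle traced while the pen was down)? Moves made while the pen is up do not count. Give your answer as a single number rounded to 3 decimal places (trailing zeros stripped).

Executing turtle program step by step:
Start: pos=(0,0), heading=0, pen down
LT 144: heading 0 -> 144
LT 72: heading 144 -> 216
REPEAT 2 [
  -- iteration 1/2 --
  FD 12.3: (0,0) -> (-9.951,-7.23) [heading=216, draw]
  FD 3: (-9.951,-7.23) -> (-12.378,-8.993) [heading=216, draw]
  -- iteration 2/2 --
  FD 12.3: (-12.378,-8.993) -> (-22.329,-16.223) [heading=216, draw]
  FD 3: (-22.329,-16.223) -> (-24.756,-17.986) [heading=216, draw]
]
RT 120: heading 216 -> 96
FD 9.4: (-24.756,-17.986) -> (-25.738,-8.638) [heading=96, draw]
Final: pos=(-25.738,-8.638), heading=96, 5 segment(s) drawn

Segment lengths:
  seg 1: (0,0) -> (-9.951,-7.23), length = 12.3
  seg 2: (-9.951,-7.23) -> (-12.378,-8.993), length = 3
  seg 3: (-12.378,-8.993) -> (-22.329,-16.223), length = 12.3
  seg 4: (-22.329,-16.223) -> (-24.756,-17.986), length = 3
  seg 5: (-24.756,-17.986) -> (-25.738,-8.638), length = 9.4
Total = 40

Answer: 40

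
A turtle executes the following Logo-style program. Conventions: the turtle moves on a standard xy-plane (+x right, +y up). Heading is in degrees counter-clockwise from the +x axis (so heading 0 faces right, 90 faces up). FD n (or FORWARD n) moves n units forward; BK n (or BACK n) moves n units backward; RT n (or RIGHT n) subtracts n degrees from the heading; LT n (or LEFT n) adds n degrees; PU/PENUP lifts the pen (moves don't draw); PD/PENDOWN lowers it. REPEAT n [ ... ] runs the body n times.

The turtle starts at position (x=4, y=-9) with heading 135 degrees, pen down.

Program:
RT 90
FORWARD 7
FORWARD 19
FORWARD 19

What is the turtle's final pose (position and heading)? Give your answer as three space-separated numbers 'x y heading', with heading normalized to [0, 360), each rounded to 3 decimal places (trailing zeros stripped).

Answer: 35.82 22.82 45

Derivation:
Executing turtle program step by step:
Start: pos=(4,-9), heading=135, pen down
RT 90: heading 135 -> 45
FD 7: (4,-9) -> (8.95,-4.05) [heading=45, draw]
FD 19: (8.95,-4.05) -> (22.385,9.385) [heading=45, draw]
FD 19: (22.385,9.385) -> (35.82,22.82) [heading=45, draw]
Final: pos=(35.82,22.82), heading=45, 3 segment(s) drawn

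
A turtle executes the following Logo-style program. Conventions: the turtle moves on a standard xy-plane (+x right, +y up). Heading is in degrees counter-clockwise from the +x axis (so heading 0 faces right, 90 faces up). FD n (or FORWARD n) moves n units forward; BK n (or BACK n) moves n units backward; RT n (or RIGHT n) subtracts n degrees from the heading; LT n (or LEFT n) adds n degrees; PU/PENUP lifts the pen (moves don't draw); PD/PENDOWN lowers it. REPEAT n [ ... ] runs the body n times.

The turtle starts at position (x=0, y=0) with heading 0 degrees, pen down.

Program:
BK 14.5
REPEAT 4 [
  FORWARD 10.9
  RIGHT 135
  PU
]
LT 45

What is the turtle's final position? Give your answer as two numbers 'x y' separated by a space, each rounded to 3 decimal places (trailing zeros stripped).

Executing turtle program step by step:
Start: pos=(0,0), heading=0, pen down
BK 14.5: (0,0) -> (-14.5,0) [heading=0, draw]
REPEAT 4 [
  -- iteration 1/4 --
  FD 10.9: (-14.5,0) -> (-3.6,0) [heading=0, draw]
  RT 135: heading 0 -> 225
  PU: pen up
  -- iteration 2/4 --
  FD 10.9: (-3.6,0) -> (-11.307,-7.707) [heading=225, move]
  RT 135: heading 225 -> 90
  PU: pen up
  -- iteration 3/4 --
  FD 10.9: (-11.307,-7.707) -> (-11.307,3.193) [heading=90, move]
  RT 135: heading 90 -> 315
  PU: pen up
  -- iteration 4/4 --
  FD 10.9: (-11.307,3.193) -> (-3.6,-4.515) [heading=315, move]
  RT 135: heading 315 -> 180
  PU: pen up
]
LT 45: heading 180 -> 225
Final: pos=(-3.6,-4.515), heading=225, 2 segment(s) drawn

Answer: -3.6 -4.515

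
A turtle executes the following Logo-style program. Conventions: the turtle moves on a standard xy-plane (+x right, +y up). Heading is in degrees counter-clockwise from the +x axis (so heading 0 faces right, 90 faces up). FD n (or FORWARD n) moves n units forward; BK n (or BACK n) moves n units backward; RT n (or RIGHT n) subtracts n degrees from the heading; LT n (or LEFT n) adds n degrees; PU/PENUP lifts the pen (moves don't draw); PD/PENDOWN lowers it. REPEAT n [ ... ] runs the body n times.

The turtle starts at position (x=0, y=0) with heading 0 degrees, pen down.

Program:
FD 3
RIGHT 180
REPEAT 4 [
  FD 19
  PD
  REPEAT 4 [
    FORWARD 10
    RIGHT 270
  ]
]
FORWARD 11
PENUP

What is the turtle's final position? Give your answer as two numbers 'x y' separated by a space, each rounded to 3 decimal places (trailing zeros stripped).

Executing turtle program step by step:
Start: pos=(0,0), heading=0, pen down
FD 3: (0,0) -> (3,0) [heading=0, draw]
RT 180: heading 0 -> 180
REPEAT 4 [
  -- iteration 1/4 --
  FD 19: (3,0) -> (-16,0) [heading=180, draw]
  PD: pen down
  REPEAT 4 [
    -- iteration 1/4 --
    FD 10: (-16,0) -> (-26,0) [heading=180, draw]
    RT 270: heading 180 -> 270
    -- iteration 2/4 --
    FD 10: (-26,0) -> (-26,-10) [heading=270, draw]
    RT 270: heading 270 -> 0
    -- iteration 3/4 --
    FD 10: (-26,-10) -> (-16,-10) [heading=0, draw]
    RT 270: heading 0 -> 90
    -- iteration 4/4 --
    FD 10: (-16,-10) -> (-16,0) [heading=90, draw]
    RT 270: heading 90 -> 180
  ]
  -- iteration 2/4 --
  FD 19: (-16,0) -> (-35,0) [heading=180, draw]
  PD: pen down
  REPEAT 4 [
    -- iteration 1/4 --
    FD 10: (-35,0) -> (-45,0) [heading=180, draw]
    RT 270: heading 180 -> 270
    -- iteration 2/4 --
    FD 10: (-45,0) -> (-45,-10) [heading=270, draw]
    RT 270: heading 270 -> 0
    -- iteration 3/4 --
    FD 10: (-45,-10) -> (-35,-10) [heading=0, draw]
    RT 270: heading 0 -> 90
    -- iteration 4/4 --
    FD 10: (-35,-10) -> (-35,0) [heading=90, draw]
    RT 270: heading 90 -> 180
  ]
  -- iteration 3/4 --
  FD 19: (-35,0) -> (-54,0) [heading=180, draw]
  PD: pen down
  REPEAT 4 [
    -- iteration 1/4 --
    FD 10: (-54,0) -> (-64,0) [heading=180, draw]
    RT 270: heading 180 -> 270
    -- iteration 2/4 --
    FD 10: (-64,0) -> (-64,-10) [heading=270, draw]
    RT 270: heading 270 -> 0
    -- iteration 3/4 --
    FD 10: (-64,-10) -> (-54,-10) [heading=0, draw]
    RT 270: heading 0 -> 90
    -- iteration 4/4 --
    FD 10: (-54,-10) -> (-54,0) [heading=90, draw]
    RT 270: heading 90 -> 180
  ]
  -- iteration 4/4 --
  FD 19: (-54,0) -> (-73,0) [heading=180, draw]
  PD: pen down
  REPEAT 4 [
    -- iteration 1/4 --
    FD 10: (-73,0) -> (-83,0) [heading=180, draw]
    RT 270: heading 180 -> 270
    -- iteration 2/4 --
    FD 10: (-83,0) -> (-83,-10) [heading=270, draw]
    RT 270: heading 270 -> 0
    -- iteration 3/4 --
    FD 10: (-83,-10) -> (-73,-10) [heading=0, draw]
    RT 270: heading 0 -> 90
    -- iteration 4/4 --
    FD 10: (-73,-10) -> (-73,0) [heading=90, draw]
    RT 270: heading 90 -> 180
  ]
]
FD 11: (-73,0) -> (-84,0) [heading=180, draw]
PU: pen up
Final: pos=(-84,0), heading=180, 22 segment(s) drawn

Answer: -84 0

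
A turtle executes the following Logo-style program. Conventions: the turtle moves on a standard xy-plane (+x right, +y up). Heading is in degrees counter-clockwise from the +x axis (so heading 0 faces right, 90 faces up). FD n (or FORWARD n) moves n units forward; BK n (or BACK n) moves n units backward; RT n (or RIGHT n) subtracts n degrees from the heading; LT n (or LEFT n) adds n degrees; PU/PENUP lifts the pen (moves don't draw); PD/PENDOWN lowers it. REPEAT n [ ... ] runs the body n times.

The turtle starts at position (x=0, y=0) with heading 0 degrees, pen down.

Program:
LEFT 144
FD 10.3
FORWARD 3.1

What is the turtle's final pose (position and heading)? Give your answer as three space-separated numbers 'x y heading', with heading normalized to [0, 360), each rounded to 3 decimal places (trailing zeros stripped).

Answer: -10.841 7.876 144

Derivation:
Executing turtle program step by step:
Start: pos=(0,0), heading=0, pen down
LT 144: heading 0 -> 144
FD 10.3: (0,0) -> (-8.333,6.054) [heading=144, draw]
FD 3.1: (-8.333,6.054) -> (-10.841,7.876) [heading=144, draw]
Final: pos=(-10.841,7.876), heading=144, 2 segment(s) drawn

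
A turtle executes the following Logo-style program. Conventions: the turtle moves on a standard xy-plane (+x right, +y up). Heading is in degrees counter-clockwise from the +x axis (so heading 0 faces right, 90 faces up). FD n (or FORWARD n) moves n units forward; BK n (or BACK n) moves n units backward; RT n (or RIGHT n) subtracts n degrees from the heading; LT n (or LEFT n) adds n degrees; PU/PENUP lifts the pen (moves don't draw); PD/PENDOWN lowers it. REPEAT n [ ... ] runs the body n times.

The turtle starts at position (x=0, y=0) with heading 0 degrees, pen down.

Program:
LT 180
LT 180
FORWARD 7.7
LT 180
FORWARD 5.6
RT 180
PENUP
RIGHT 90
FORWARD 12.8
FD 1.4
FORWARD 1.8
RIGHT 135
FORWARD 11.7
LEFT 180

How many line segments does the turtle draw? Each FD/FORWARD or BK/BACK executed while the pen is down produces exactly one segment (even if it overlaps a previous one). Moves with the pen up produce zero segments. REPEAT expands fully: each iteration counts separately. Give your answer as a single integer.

Answer: 2

Derivation:
Executing turtle program step by step:
Start: pos=(0,0), heading=0, pen down
LT 180: heading 0 -> 180
LT 180: heading 180 -> 0
FD 7.7: (0,0) -> (7.7,0) [heading=0, draw]
LT 180: heading 0 -> 180
FD 5.6: (7.7,0) -> (2.1,0) [heading=180, draw]
RT 180: heading 180 -> 0
PU: pen up
RT 90: heading 0 -> 270
FD 12.8: (2.1,0) -> (2.1,-12.8) [heading=270, move]
FD 1.4: (2.1,-12.8) -> (2.1,-14.2) [heading=270, move]
FD 1.8: (2.1,-14.2) -> (2.1,-16) [heading=270, move]
RT 135: heading 270 -> 135
FD 11.7: (2.1,-16) -> (-6.173,-7.727) [heading=135, move]
LT 180: heading 135 -> 315
Final: pos=(-6.173,-7.727), heading=315, 2 segment(s) drawn
Segments drawn: 2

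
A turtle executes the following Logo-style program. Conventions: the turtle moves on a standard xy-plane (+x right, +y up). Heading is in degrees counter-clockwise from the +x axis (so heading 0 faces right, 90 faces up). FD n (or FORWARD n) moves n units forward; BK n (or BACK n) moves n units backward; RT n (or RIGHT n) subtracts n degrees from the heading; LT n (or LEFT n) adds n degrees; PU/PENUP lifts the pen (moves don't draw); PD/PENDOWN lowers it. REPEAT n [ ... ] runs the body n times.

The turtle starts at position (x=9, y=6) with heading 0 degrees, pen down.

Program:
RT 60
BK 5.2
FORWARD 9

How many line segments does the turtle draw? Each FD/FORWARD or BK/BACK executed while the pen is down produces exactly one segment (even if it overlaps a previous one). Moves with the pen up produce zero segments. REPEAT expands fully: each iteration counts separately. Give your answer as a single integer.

Executing turtle program step by step:
Start: pos=(9,6), heading=0, pen down
RT 60: heading 0 -> 300
BK 5.2: (9,6) -> (6.4,10.503) [heading=300, draw]
FD 9: (6.4,10.503) -> (10.9,2.709) [heading=300, draw]
Final: pos=(10.9,2.709), heading=300, 2 segment(s) drawn
Segments drawn: 2

Answer: 2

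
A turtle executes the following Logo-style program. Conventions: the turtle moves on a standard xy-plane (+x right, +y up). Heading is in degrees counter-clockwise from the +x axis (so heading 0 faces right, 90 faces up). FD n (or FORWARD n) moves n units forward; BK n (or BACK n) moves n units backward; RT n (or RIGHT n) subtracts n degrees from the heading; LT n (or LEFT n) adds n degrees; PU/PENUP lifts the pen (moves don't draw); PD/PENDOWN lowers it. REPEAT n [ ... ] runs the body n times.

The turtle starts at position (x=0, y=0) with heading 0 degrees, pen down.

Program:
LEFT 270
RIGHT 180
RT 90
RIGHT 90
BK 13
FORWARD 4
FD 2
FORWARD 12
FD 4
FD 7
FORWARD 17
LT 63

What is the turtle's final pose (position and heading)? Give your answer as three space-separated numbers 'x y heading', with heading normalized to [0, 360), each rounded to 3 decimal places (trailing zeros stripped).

Executing turtle program step by step:
Start: pos=(0,0), heading=0, pen down
LT 270: heading 0 -> 270
RT 180: heading 270 -> 90
RT 90: heading 90 -> 0
RT 90: heading 0 -> 270
BK 13: (0,0) -> (0,13) [heading=270, draw]
FD 4: (0,13) -> (0,9) [heading=270, draw]
FD 2: (0,9) -> (0,7) [heading=270, draw]
FD 12: (0,7) -> (0,-5) [heading=270, draw]
FD 4: (0,-5) -> (0,-9) [heading=270, draw]
FD 7: (0,-9) -> (0,-16) [heading=270, draw]
FD 17: (0,-16) -> (0,-33) [heading=270, draw]
LT 63: heading 270 -> 333
Final: pos=(0,-33), heading=333, 7 segment(s) drawn

Answer: 0 -33 333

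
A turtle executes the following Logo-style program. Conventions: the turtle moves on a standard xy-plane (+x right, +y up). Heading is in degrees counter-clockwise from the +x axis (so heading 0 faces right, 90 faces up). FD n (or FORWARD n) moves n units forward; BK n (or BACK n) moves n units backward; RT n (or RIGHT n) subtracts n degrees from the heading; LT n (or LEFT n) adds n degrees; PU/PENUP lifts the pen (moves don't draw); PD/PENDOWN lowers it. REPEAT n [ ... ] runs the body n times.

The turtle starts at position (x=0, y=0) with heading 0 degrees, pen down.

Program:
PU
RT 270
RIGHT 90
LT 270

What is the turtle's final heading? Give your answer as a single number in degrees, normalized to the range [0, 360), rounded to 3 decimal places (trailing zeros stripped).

Executing turtle program step by step:
Start: pos=(0,0), heading=0, pen down
PU: pen up
RT 270: heading 0 -> 90
RT 90: heading 90 -> 0
LT 270: heading 0 -> 270
Final: pos=(0,0), heading=270, 0 segment(s) drawn

Answer: 270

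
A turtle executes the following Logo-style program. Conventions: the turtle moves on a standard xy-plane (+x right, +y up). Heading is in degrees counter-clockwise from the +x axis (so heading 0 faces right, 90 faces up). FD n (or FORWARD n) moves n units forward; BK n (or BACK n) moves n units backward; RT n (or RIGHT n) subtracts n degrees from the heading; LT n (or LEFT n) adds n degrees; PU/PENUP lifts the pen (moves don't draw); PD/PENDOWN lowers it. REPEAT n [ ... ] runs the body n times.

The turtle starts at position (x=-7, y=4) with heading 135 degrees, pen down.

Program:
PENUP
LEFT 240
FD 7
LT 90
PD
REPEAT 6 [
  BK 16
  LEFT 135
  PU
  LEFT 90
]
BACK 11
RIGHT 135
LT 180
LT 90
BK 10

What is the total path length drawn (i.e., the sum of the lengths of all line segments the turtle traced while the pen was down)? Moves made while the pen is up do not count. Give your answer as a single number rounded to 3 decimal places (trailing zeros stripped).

Answer: 16

Derivation:
Executing turtle program step by step:
Start: pos=(-7,4), heading=135, pen down
PU: pen up
LT 240: heading 135 -> 15
FD 7: (-7,4) -> (-0.239,5.812) [heading=15, move]
LT 90: heading 15 -> 105
PD: pen down
REPEAT 6 [
  -- iteration 1/6 --
  BK 16: (-0.239,5.812) -> (3.903,-9.643) [heading=105, draw]
  LT 135: heading 105 -> 240
  PU: pen up
  LT 90: heading 240 -> 330
  -- iteration 2/6 --
  BK 16: (3.903,-9.643) -> (-9.954,-1.643) [heading=330, move]
  LT 135: heading 330 -> 105
  PU: pen up
  LT 90: heading 105 -> 195
  -- iteration 3/6 --
  BK 16: (-9.954,-1.643) -> (5.501,2.498) [heading=195, move]
  LT 135: heading 195 -> 330
  PU: pen up
  LT 90: heading 330 -> 60
  -- iteration 4/6 --
  BK 16: (5.501,2.498) -> (-2.499,-11.358) [heading=60, move]
  LT 135: heading 60 -> 195
  PU: pen up
  LT 90: heading 195 -> 285
  -- iteration 5/6 --
  BK 16: (-2.499,-11.358) -> (-6.64,4.096) [heading=285, move]
  LT 135: heading 285 -> 60
  PU: pen up
  LT 90: heading 60 -> 150
  -- iteration 6/6 --
  BK 16: (-6.64,4.096) -> (7.216,-3.904) [heading=150, move]
  LT 135: heading 150 -> 285
  PU: pen up
  LT 90: heading 285 -> 15
]
BK 11: (7.216,-3.904) -> (-3.409,-6.751) [heading=15, move]
RT 135: heading 15 -> 240
LT 180: heading 240 -> 60
LT 90: heading 60 -> 150
BK 10: (-3.409,-6.751) -> (5.251,-11.751) [heading=150, move]
Final: pos=(5.251,-11.751), heading=150, 1 segment(s) drawn

Segment lengths:
  seg 1: (-0.239,5.812) -> (3.903,-9.643), length = 16
Total = 16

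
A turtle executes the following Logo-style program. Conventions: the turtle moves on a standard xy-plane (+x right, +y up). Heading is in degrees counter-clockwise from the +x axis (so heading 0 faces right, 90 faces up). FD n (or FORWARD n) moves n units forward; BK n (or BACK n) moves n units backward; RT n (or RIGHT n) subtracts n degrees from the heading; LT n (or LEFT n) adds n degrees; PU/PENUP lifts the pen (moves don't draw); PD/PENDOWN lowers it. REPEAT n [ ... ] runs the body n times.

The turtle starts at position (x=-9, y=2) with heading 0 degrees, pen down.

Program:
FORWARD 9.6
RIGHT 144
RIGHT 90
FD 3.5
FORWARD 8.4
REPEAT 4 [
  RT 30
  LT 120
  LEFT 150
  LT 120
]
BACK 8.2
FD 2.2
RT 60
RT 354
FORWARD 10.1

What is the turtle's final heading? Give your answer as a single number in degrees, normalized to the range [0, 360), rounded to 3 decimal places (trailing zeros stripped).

Answer: 72

Derivation:
Executing turtle program step by step:
Start: pos=(-9,2), heading=0, pen down
FD 9.6: (-9,2) -> (0.6,2) [heading=0, draw]
RT 144: heading 0 -> 216
RT 90: heading 216 -> 126
FD 3.5: (0.6,2) -> (-1.457,4.832) [heading=126, draw]
FD 8.4: (-1.457,4.832) -> (-6.395,11.627) [heading=126, draw]
REPEAT 4 [
  -- iteration 1/4 --
  RT 30: heading 126 -> 96
  LT 120: heading 96 -> 216
  LT 150: heading 216 -> 6
  LT 120: heading 6 -> 126
  -- iteration 2/4 --
  RT 30: heading 126 -> 96
  LT 120: heading 96 -> 216
  LT 150: heading 216 -> 6
  LT 120: heading 6 -> 126
  -- iteration 3/4 --
  RT 30: heading 126 -> 96
  LT 120: heading 96 -> 216
  LT 150: heading 216 -> 6
  LT 120: heading 6 -> 126
  -- iteration 4/4 --
  RT 30: heading 126 -> 96
  LT 120: heading 96 -> 216
  LT 150: heading 216 -> 6
  LT 120: heading 6 -> 126
]
BK 8.2: (-6.395,11.627) -> (-1.575,4.993) [heading=126, draw]
FD 2.2: (-1.575,4.993) -> (-2.868,6.773) [heading=126, draw]
RT 60: heading 126 -> 66
RT 354: heading 66 -> 72
FD 10.1: (-2.868,6.773) -> (0.253,16.379) [heading=72, draw]
Final: pos=(0.253,16.379), heading=72, 6 segment(s) drawn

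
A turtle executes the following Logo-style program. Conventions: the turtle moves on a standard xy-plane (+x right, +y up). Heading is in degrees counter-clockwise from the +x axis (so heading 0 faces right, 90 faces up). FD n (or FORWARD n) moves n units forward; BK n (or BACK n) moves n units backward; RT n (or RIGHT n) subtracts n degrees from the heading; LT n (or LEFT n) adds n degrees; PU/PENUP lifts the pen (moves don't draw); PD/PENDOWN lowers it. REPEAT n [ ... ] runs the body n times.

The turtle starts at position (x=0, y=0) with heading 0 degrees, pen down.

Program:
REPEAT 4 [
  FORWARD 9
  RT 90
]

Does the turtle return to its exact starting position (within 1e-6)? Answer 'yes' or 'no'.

Answer: yes

Derivation:
Executing turtle program step by step:
Start: pos=(0,0), heading=0, pen down
REPEAT 4 [
  -- iteration 1/4 --
  FD 9: (0,0) -> (9,0) [heading=0, draw]
  RT 90: heading 0 -> 270
  -- iteration 2/4 --
  FD 9: (9,0) -> (9,-9) [heading=270, draw]
  RT 90: heading 270 -> 180
  -- iteration 3/4 --
  FD 9: (9,-9) -> (0,-9) [heading=180, draw]
  RT 90: heading 180 -> 90
  -- iteration 4/4 --
  FD 9: (0,-9) -> (0,0) [heading=90, draw]
  RT 90: heading 90 -> 0
]
Final: pos=(0,0), heading=0, 4 segment(s) drawn

Start position: (0, 0)
Final position: (0, 0)
Distance = 0; < 1e-6 -> CLOSED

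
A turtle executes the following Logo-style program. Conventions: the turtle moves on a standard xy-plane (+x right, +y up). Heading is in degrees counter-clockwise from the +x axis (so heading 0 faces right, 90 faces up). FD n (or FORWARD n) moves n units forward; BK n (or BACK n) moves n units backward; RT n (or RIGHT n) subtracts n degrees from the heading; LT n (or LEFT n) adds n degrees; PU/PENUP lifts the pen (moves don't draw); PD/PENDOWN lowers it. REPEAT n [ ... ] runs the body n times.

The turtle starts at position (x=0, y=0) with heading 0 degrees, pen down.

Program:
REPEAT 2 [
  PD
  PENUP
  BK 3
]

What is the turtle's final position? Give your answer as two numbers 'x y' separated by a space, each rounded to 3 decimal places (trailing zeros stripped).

Answer: -6 0

Derivation:
Executing turtle program step by step:
Start: pos=(0,0), heading=0, pen down
REPEAT 2 [
  -- iteration 1/2 --
  PD: pen down
  PU: pen up
  BK 3: (0,0) -> (-3,0) [heading=0, move]
  -- iteration 2/2 --
  PD: pen down
  PU: pen up
  BK 3: (-3,0) -> (-6,0) [heading=0, move]
]
Final: pos=(-6,0), heading=0, 0 segment(s) drawn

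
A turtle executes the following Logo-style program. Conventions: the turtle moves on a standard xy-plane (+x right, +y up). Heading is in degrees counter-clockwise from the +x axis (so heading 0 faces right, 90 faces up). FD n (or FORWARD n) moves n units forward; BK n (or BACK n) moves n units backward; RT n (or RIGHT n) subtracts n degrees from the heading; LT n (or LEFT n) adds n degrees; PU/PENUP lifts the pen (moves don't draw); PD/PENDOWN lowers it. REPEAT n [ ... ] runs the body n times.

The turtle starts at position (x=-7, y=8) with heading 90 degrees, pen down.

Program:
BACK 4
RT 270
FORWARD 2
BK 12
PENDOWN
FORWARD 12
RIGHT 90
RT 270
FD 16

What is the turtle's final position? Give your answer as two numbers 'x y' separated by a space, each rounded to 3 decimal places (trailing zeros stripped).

Executing turtle program step by step:
Start: pos=(-7,8), heading=90, pen down
BK 4: (-7,8) -> (-7,4) [heading=90, draw]
RT 270: heading 90 -> 180
FD 2: (-7,4) -> (-9,4) [heading=180, draw]
BK 12: (-9,4) -> (3,4) [heading=180, draw]
PD: pen down
FD 12: (3,4) -> (-9,4) [heading=180, draw]
RT 90: heading 180 -> 90
RT 270: heading 90 -> 180
FD 16: (-9,4) -> (-25,4) [heading=180, draw]
Final: pos=(-25,4), heading=180, 5 segment(s) drawn

Answer: -25 4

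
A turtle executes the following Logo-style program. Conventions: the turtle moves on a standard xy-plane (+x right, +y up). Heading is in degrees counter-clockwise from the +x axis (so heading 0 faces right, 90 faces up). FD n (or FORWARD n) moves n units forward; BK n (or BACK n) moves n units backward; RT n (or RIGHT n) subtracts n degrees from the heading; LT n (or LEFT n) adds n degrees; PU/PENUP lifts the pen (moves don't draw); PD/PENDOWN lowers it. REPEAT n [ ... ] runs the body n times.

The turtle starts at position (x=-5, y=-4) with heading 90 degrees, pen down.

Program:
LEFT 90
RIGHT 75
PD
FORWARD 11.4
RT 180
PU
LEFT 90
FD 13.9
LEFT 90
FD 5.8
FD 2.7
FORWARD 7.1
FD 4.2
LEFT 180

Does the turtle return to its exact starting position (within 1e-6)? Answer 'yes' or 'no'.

Executing turtle program step by step:
Start: pos=(-5,-4), heading=90, pen down
LT 90: heading 90 -> 180
RT 75: heading 180 -> 105
PD: pen down
FD 11.4: (-5,-4) -> (-7.951,7.012) [heading=105, draw]
RT 180: heading 105 -> 285
PU: pen up
LT 90: heading 285 -> 15
FD 13.9: (-7.951,7.012) -> (5.476,10.609) [heading=15, move]
LT 90: heading 15 -> 105
FD 5.8: (5.476,10.609) -> (3.975,16.212) [heading=105, move]
FD 2.7: (3.975,16.212) -> (3.276,18.82) [heading=105, move]
FD 7.1: (3.276,18.82) -> (1.438,25.678) [heading=105, move]
FD 4.2: (1.438,25.678) -> (0.351,29.734) [heading=105, move]
LT 180: heading 105 -> 285
Final: pos=(0.351,29.734), heading=285, 1 segment(s) drawn

Start position: (-5, -4)
Final position: (0.351, 29.734)
Distance = 34.156; >= 1e-6 -> NOT closed

Answer: no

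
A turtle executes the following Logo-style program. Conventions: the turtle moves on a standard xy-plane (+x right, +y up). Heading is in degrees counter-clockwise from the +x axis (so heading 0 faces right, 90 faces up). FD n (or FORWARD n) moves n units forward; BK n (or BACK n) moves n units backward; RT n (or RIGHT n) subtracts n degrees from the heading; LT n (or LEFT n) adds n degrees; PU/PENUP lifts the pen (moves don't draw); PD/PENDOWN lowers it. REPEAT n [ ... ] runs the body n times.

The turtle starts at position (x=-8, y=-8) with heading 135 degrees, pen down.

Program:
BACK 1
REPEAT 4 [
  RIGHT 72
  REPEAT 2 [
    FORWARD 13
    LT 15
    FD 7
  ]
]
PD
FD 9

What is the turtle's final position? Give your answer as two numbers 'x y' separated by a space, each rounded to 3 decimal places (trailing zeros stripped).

Executing turtle program step by step:
Start: pos=(-8,-8), heading=135, pen down
BK 1: (-8,-8) -> (-7.293,-8.707) [heading=135, draw]
REPEAT 4 [
  -- iteration 1/4 --
  RT 72: heading 135 -> 63
  REPEAT 2 [
    -- iteration 1/2 --
    FD 13: (-7.293,-8.707) -> (-1.391,2.876) [heading=63, draw]
    LT 15: heading 63 -> 78
    FD 7: (-1.391,2.876) -> (0.064,9.723) [heading=78, draw]
    -- iteration 2/2 --
    FD 13: (0.064,9.723) -> (2.767,22.439) [heading=78, draw]
    LT 15: heading 78 -> 93
    FD 7: (2.767,22.439) -> (2.401,29.429) [heading=93, draw]
  ]
  -- iteration 2/4 --
  RT 72: heading 93 -> 21
  REPEAT 2 [
    -- iteration 1/2 --
    FD 13: (2.401,29.429) -> (14.537,34.088) [heading=21, draw]
    LT 15: heading 21 -> 36
    FD 7: (14.537,34.088) -> (20.201,38.203) [heading=36, draw]
    -- iteration 2/2 --
    FD 13: (20.201,38.203) -> (30.718,45.844) [heading=36, draw]
    LT 15: heading 36 -> 51
    FD 7: (30.718,45.844) -> (35.123,51.284) [heading=51, draw]
  ]
  -- iteration 3/4 --
  RT 72: heading 51 -> 339
  REPEAT 2 [
    -- iteration 1/2 --
    FD 13: (35.123,51.284) -> (47.26,46.625) [heading=339, draw]
    LT 15: heading 339 -> 354
    FD 7: (47.26,46.625) -> (54.221,45.893) [heading=354, draw]
    -- iteration 2/2 --
    FD 13: (54.221,45.893) -> (67.15,44.534) [heading=354, draw]
    LT 15: heading 354 -> 9
    FD 7: (67.15,44.534) -> (74.064,45.63) [heading=9, draw]
  ]
  -- iteration 4/4 --
  RT 72: heading 9 -> 297
  REPEAT 2 [
    -- iteration 1/2 --
    FD 13: (74.064,45.63) -> (79.966,34.046) [heading=297, draw]
    LT 15: heading 297 -> 312
    FD 7: (79.966,34.046) -> (84.65,28.844) [heading=312, draw]
    -- iteration 2/2 --
    FD 13: (84.65,28.844) -> (93.348,19.184) [heading=312, draw]
    LT 15: heading 312 -> 327
    FD 7: (93.348,19.184) -> (99.219,15.371) [heading=327, draw]
  ]
]
PD: pen down
FD 9: (99.219,15.371) -> (106.767,10.469) [heading=327, draw]
Final: pos=(106.767,10.469), heading=327, 18 segment(s) drawn

Answer: 106.767 10.469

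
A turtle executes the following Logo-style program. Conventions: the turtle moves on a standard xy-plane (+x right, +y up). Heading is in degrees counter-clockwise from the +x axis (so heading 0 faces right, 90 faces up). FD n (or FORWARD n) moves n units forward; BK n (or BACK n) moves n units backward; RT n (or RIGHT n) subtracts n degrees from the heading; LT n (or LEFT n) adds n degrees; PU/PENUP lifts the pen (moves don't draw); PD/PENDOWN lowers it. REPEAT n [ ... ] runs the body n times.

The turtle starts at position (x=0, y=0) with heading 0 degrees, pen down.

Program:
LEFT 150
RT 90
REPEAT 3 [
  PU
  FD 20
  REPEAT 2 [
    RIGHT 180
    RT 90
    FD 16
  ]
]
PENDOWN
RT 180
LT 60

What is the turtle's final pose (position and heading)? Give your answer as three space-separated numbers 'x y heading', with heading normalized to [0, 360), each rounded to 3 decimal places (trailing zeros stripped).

Answer: -11.856 11.464 120

Derivation:
Executing turtle program step by step:
Start: pos=(0,0), heading=0, pen down
LT 150: heading 0 -> 150
RT 90: heading 150 -> 60
REPEAT 3 [
  -- iteration 1/3 --
  PU: pen up
  FD 20: (0,0) -> (10,17.321) [heading=60, move]
  REPEAT 2 [
    -- iteration 1/2 --
    RT 180: heading 60 -> 240
    RT 90: heading 240 -> 150
    FD 16: (10,17.321) -> (-3.856,25.321) [heading=150, move]
    -- iteration 2/2 --
    RT 180: heading 150 -> 330
    RT 90: heading 330 -> 240
    FD 16: (-3.856,25.321) -> (-11.856,11.464) [heading=240, move]
  ]
  -- iteration 2/3 --
  PU: pen up
  FD 20: (-11.856,11.464) -> (-21.856,-5.856) [heading=240, move]
  REPEAT 2 [
    -- iteration 1/2 --
    RT 180: heading 240 -> 60
    RT 90: heading 60 -> 330
    FD 16: (-21.856,-5.856) -> (-8,-13.856) [heading=330, move]
    -- iteration 2/2 --
    RT 180: heading 330 -> 150
    RT 90: heading 150 -> 60
    FD 16: (-8,-13.856) -> (0,0) [heading=60, move]
  ]
  -- iteration 3/3 --
  PU: pen up
  FD 20: (0,0) -> (10,17.321) [heading=60, move]
  REPEAT 2 [
    -- iteration 1/2 --
    RT 180: heading 60 -> 240
    RT 90: heading 240 -> 150
    FD 16: (10,17.321) -> (-3.856,25.321) [heading=150, move]
    -- iteration 2/2 --
    RT 180: heading 150 -> 330
    RT 90: heading 330 -> 240
    FD 16: (-3.856,25.321) -> (-11.856,11.464) [heading=240, move]
  ]
]
PD: pen down
RT 180: heading 240 -> 60
LT 60: heading 60 -> 120
Final: pos=(-11.856,11.464), heading=120, 0 segment(s) drawn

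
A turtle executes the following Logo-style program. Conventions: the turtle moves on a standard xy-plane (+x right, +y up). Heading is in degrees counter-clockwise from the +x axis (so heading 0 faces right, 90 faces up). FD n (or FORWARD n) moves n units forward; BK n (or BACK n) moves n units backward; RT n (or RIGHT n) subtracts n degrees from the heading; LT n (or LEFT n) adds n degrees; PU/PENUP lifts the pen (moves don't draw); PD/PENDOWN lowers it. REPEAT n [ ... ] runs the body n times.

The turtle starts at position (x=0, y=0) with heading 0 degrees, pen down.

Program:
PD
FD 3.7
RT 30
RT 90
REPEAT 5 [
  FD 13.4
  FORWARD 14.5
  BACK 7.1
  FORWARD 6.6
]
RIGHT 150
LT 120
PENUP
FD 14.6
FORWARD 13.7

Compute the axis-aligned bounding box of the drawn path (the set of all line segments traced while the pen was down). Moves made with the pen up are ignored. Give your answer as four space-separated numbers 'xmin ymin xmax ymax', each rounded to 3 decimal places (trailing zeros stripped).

Executing turtle program step by step:
Start: pos=(0,0), heading=0, pen down
PD: pen down
FD 3.7: (0,0) -> (3.7,0) [heading=0, draw]
RT 30: heading 0 -> 330
RT 90: heading 330 -> 240
REPEAT 5 [
  -- iteration 1/5 --
  FD 13.4: (3.7,0) -> (-3,-11.605) [heading=240, draw]
  FD 14.5: (-3,-11.605) -> (-10.25,-24.162) [heading=240, draw]
  BK 7.1: (-10.25,-24.162) -> (-6.7,-18.013) [heading=240, draw]
  FD 6.6: (-6.7,-18.013) -> (-10,-23.729) [heading=240, draw]
  -- iteration 2/5 --
  FD 13.4: (-10,-23.729) -> (-16.7,-35.334) [heading=240, draw]
  FD 14.5: (-16.7,-35.334) -> (-23.95,-47.891) [heading=240, draw]
  BK 7.1: (-23.95,-47.891) -> (-20.4,-41.742) [heading=240, draw]
  FD 6.6: (-20.4,-41.742) -> (-23.7,-47.458) [heading=240, draw]
  -- iteration 3/5 --
  FD 13.4: (-23.7,-47.458) -> (-30.4,-59.063) [heading=240, draw]
  FD 14.5: (-30.4,-59.063) -> (-37.65,-71.62) [heading=240, draw]
  BK 7.1: (-37.65,-71.62) -> (-34.1,-65.472) [heading=240, draw]
  FD 6.6: (-34.1,-65.472) -> (-37.4,-71.187) [heading=240, draw]
  -- iteration 4/5 --
  FD 13.4: (-37.4,-71.187) -> (-44.1,-82.792) [heading=240, draw]
  FD 14.5: (-44.1,-82.792) -> (-51.35,-95.349) [heading=240, draw]
  BK 7.1: (-51.35,-95.349) -> (-47.8,-89.201) [heading=240, draw]
  FD 6.6: (-47.8,-89.201) -> (-51.1,-94.916) [heading=240, draw]
  -- iteration 5/5 --
  FD 13.4: (-51.1,-94.916) -> (-57.8,-106.521) [heading=240, draw]
  FD 14.5: (-57.8,-106.521) -> (-65.05,-119.078) [heading=240, draw]
  BK 7.1: (-65.05,-119.078) -> (-61.5,-112.93) [heading=240, draw]
  FD 6.6: (-61.5,-112.93) -> (-64.8,-118.645) [heading=240, draw]
]
RT 150: heading 240 -> 90
LT 120: heading 90 -> 210
PU: pen up
FD 14.6: (-64.8,-118.645) -> (-77.444,-125.945) [heading=210, move]
FD 13.7: (-77.444,-125.945) -> (-89.309,-132.795) [heading=210, move]
Final: pos=(-89.309,-132.795), heading=210, 21 segment(s) drawn

Segment endpoints: x in {-65.05, -64.8, -61.5, -57.8, -51.35, -51.1, -47.8, -44.1, -37.65, -37.4, -34.1, -30.4, -23.95, -23.7, -20.4, -16.7, -10.25, -10, -6.7, -3, 0, 3.7}, y in {-119.078, -118.645, -112.93, -106.521, -95.349, -94.916, -89.201, -82.792, -71.62, -71.187, -65.472, -59.063, -47.891, -47.458, -41.742, -35.334, -24.162, -23.729, -18.013, -11.605, 0}
xmin=-65.05, ymin=-119.078, xmax=3.7, ymax=0

Answer: -65.05 -119.078 3.7 0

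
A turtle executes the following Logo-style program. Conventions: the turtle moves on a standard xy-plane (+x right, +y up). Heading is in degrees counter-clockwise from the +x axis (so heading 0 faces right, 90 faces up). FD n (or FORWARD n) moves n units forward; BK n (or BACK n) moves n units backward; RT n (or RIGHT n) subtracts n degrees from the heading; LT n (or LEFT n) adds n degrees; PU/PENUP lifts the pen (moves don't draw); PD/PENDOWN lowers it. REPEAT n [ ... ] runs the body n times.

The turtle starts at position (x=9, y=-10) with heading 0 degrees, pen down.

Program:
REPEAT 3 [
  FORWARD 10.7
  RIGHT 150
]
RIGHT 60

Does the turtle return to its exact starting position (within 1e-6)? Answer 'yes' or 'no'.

Answer: no

Derivation:
Executing turtle program step by step:
Start: pos=(9,-10), heading=0, pen down
REPEAT 3 [
  -- iteration 1/3 --
  FD 10.7: (9,-10) -> (19.7,-10) [heading=0, draw]
  RT 150: heading 0 -> 210
  -- iteration 2/3 --
  FD 10.7: (19.7,-10) -> (10.434,-15.35) [heading=210, draw]
  RT 150: heading 210 -> 60
  -- iteration 3/3 --
  FD 10.7: (10.434,-15.35) -> (15.784,-6.084) [heading=60, draw]
  RT 150: heading 60 -> 270
]
RT 60: heading 270 -> 210
Final: pos=(15.784,-6.084), heading=210, 3 segment(s) drawn

Start position: (9, -10)
Final position: (15.784, -6.084)
Distance = 7.833; >= 1e-6 -> NOT closed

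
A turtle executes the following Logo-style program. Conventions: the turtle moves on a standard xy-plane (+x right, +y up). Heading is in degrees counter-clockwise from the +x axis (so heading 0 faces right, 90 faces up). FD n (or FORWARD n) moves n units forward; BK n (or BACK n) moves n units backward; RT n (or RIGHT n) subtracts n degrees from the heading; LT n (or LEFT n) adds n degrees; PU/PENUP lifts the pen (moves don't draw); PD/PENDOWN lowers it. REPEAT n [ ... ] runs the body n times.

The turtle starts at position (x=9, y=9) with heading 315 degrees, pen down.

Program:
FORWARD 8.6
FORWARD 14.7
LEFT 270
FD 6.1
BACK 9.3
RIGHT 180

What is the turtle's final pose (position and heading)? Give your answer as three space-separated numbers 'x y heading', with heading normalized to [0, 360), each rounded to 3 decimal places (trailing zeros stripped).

Executing turtle program step by step:
Start: pos=(9,9), heading=315, pen down
FD 8.6: (9,9) -> (15.081,2.919) [heading=315, draw]
FD 14.7: (15.081,2.919) -> (25.476,-7.476) [heading=315, draw]
LT 270: heading 315 -> 225
FD 6.1: (25.476,-7.476) -> (21.162,-11.789) [heading=225, draw]
BK 9.3: (21.162,-11.789) -> (27.738,-5.213) [heading=225, draw]
RT 180: heading 225 -> 45
Final: pos=(27.738,-5.213), heading=45, 4 segment(s) drawn

Answer: 27.738 -5.213 45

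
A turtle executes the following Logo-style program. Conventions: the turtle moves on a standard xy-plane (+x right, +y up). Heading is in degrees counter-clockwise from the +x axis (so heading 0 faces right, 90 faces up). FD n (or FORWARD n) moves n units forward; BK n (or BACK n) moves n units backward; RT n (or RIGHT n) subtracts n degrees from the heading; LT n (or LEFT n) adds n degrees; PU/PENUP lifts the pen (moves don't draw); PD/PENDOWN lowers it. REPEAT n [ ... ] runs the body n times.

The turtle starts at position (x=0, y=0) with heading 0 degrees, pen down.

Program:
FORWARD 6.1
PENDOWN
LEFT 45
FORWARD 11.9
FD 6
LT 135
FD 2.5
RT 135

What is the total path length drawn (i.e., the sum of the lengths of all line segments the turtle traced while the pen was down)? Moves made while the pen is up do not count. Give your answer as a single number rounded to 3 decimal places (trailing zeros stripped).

Answer: 26.5

Derivation:
Executing turtle program step by step:
Start: pos=(0,0), heading=0, pen down
FD 6.1: (0,0) -> (6.1,0) [heading=0, draw]
PD: pen down
LT 45: heading 0 -> 45
FD 11.9: (6.1,0) -> (14.515,8.415) [heading=45, draw]
FD 6: (14.515,8.415) -> (18.757,12.657) [heading=45, draw]
LT 135: heading 45 -> 180
FD 2.5: (18.757,12.657) -> (16.257,12.657) [heading=180, draw]
RT 135: heading 180 -> 45
Final: pos=(16.257,12.657), heading=45, 4 segment(s) drawn

Segment lengths:
  seg 1: (0,0) -> (6.1,0), length = 6.1
  seg 2: (6.1,0) -> (14.515,8.415), length = 11.9
  seg 3: (14.515,8.415) -> (18.757,12.657), length = 6
  seg 4: (18.757,12.657) -> (16.257,12.657), length = 2.5
Total = 26.5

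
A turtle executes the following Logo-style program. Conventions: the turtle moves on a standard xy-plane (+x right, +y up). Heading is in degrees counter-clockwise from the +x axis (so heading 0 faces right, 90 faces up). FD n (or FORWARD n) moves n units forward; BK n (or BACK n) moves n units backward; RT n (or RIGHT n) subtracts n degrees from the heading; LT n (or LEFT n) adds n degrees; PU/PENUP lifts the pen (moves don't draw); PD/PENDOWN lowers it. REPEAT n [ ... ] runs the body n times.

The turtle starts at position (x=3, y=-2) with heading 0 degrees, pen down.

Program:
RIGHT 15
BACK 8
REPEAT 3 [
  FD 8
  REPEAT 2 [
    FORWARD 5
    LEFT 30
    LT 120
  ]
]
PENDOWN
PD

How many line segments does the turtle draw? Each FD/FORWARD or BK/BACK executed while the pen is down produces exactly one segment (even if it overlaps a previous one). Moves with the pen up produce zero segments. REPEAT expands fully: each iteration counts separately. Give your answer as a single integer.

Answer: 10

Derivation:
Executing turtle program step by step:
Start: pos=(3,-2), heading=0, pen down
RT 15: heading 0 -> 345
BK 8: (3,-2) -> (-4.727,0.071) [heading=345, draw]
REPEAT 3 [
  -- iteration 1/3 --
  FD 8: (-4.727,0.071) -> (3,-2) [heading=345, draw]
  REPEAT 2 [
    -- iteration 1/2 --
    FD 5: (3,-2) -> (7.83,-3.294) [heading=345, draw]
    LT 30: heading 345 -> 15
    LT 120: heading 15 -> 135
    -- iteration 2/2 --
    FD 5: (7.83,-3.294) -> (4.294,0.241) [heading=135, draw]
    LT 30: heading 135 -> 165
    LT 120: heading 165 -> 285
  ]
  -- iteration 2/3 --
  FD 8: (4.294,0.241) -> (6.365,-7.486) [heading=285, draw]
  REPEAT 2 [
    -- iteration 1/2 --
    FD 5: (6.365,-7.486) -> (7.659,-12.316) [heading=285, draw]
    LT 30: heading 285 -> 315
    LT 120: heading 315 -> 75
    -- iteration 2/2 --
    FD 5: (7.659,-12.316) -> (8.953,-7.486) [heading=75, draw]
    LT 30: heading 75 -> 105
    LT 120: heading 105 -> 225
  ]
  -- iteration 3/3 --
  FD 8: (8.953,-7.486) -> (3.296,-13.143) [heading=225, draw]
  REPEAT 2 [
    -- iteration 1/2 --
    FD 5: (3.296,-13.143) -> (-0.24,-16.678) [heading=225, draw]
    LT 30: heading 225 -> 255
    LT 120: heading 255 -> 15
    -- iteration 2/2 --
    FD 5: (-0.24,-16.678) -> (4.59,-15.384) [heading=15, draw]
    LT 30: heading 15 -> 45
    LT 120: heading 45 -> 165
  ]
]
PD: pen down
PD: pen down
Final: pos=(4.59,-15.384), heading=165, 10 segment(s) drawn
Segments drawn: 10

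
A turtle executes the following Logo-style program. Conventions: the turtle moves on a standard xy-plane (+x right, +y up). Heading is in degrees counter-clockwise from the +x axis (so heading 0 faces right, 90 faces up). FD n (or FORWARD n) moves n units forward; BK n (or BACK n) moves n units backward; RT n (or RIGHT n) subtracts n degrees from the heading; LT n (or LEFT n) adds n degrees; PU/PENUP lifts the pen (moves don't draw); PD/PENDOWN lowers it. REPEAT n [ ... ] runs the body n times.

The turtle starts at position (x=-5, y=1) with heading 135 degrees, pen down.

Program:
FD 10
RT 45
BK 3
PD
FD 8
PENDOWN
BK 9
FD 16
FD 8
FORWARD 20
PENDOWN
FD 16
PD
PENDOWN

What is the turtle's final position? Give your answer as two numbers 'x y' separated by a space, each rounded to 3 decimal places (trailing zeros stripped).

Answer: -12.071 64.071

Derivation:
Executing turtle program step by step:
Start: pos=(-5,1), heading=135, pen down
FD 10: (-5,1) -> (-12.071,8.071) [heading=135, draw]
RT 45: heading 135 -> 90
BK 3: (-12.071,8.071) -> (-12.071,5.071) [heading=90, draw]
PD: pen down
FD 8: (-12.071,5.071) -> (-12.071,13.071) [heading=90, draw]
PD: pen down
BK 9: (-12.071,13.071) -> (-12.071,4.071) [heading=90, draw]
FD 16: (-12.071,4.071) -> (-12.071,20.071) [heading=90, draw]
FD 8: (-12.071,20.071) -> (-12.071,28.071) [heading=90, draw]
FD 20: (-12.071,28.071) -> (-12.071,48.071) [heading=90, draw]
PD: pen down
FD 16: (-12.071,48.071) -> (-12.071,64.071) [heading=90, draw]
PD: pen down
PD: pen down
Final: pos=(-12.071,64.071), heading=90, 8 segment(s) drawn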